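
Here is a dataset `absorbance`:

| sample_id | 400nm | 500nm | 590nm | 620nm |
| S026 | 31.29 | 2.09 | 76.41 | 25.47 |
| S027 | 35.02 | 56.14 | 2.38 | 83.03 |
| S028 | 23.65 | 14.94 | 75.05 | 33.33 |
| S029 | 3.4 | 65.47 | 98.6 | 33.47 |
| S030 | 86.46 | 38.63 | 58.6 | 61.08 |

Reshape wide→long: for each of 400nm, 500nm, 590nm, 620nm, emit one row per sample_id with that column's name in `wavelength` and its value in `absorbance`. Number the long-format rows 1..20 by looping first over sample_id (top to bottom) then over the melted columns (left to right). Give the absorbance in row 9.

23.65

20 rows total (5 × 4). Row 9: index ⌊(9-1)/4⌋ = 2 into sample_id → S028; (9-1) mod 4 = 0 into the melted columns → 400nm.
So row 9 is (S028, 400nm, 23.65); absorbance = 23.65.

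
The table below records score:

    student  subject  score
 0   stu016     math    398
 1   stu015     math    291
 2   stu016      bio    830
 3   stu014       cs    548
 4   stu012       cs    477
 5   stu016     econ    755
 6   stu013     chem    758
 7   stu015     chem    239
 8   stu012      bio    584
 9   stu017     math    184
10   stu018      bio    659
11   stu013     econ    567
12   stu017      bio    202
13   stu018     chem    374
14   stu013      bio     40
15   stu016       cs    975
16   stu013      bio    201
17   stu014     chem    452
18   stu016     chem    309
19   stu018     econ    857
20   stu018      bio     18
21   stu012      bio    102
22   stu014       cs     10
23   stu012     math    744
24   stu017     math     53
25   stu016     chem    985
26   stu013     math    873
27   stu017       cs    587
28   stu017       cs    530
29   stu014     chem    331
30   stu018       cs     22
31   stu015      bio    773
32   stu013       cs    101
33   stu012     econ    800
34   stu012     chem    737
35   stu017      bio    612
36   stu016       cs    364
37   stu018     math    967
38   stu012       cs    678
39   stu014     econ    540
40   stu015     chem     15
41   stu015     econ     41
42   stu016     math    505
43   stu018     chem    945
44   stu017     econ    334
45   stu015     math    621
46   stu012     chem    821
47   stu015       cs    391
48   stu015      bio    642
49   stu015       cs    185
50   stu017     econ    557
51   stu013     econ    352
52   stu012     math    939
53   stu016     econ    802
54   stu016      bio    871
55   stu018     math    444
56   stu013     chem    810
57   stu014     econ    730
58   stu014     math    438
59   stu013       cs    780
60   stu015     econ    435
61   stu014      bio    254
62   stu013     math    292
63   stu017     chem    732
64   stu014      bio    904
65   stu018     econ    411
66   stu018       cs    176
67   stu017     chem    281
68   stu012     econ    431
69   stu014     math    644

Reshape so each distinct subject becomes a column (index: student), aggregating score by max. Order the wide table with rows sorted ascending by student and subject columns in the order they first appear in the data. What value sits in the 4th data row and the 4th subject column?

435

With rows sorted ascending by student, row 4 is student=stu015. subject columns in first-appearance order: math, bio, cs, econ, chem; column 4 is econ.
Long rows with student=stu015, subject=econ: max(41, 435) = 435.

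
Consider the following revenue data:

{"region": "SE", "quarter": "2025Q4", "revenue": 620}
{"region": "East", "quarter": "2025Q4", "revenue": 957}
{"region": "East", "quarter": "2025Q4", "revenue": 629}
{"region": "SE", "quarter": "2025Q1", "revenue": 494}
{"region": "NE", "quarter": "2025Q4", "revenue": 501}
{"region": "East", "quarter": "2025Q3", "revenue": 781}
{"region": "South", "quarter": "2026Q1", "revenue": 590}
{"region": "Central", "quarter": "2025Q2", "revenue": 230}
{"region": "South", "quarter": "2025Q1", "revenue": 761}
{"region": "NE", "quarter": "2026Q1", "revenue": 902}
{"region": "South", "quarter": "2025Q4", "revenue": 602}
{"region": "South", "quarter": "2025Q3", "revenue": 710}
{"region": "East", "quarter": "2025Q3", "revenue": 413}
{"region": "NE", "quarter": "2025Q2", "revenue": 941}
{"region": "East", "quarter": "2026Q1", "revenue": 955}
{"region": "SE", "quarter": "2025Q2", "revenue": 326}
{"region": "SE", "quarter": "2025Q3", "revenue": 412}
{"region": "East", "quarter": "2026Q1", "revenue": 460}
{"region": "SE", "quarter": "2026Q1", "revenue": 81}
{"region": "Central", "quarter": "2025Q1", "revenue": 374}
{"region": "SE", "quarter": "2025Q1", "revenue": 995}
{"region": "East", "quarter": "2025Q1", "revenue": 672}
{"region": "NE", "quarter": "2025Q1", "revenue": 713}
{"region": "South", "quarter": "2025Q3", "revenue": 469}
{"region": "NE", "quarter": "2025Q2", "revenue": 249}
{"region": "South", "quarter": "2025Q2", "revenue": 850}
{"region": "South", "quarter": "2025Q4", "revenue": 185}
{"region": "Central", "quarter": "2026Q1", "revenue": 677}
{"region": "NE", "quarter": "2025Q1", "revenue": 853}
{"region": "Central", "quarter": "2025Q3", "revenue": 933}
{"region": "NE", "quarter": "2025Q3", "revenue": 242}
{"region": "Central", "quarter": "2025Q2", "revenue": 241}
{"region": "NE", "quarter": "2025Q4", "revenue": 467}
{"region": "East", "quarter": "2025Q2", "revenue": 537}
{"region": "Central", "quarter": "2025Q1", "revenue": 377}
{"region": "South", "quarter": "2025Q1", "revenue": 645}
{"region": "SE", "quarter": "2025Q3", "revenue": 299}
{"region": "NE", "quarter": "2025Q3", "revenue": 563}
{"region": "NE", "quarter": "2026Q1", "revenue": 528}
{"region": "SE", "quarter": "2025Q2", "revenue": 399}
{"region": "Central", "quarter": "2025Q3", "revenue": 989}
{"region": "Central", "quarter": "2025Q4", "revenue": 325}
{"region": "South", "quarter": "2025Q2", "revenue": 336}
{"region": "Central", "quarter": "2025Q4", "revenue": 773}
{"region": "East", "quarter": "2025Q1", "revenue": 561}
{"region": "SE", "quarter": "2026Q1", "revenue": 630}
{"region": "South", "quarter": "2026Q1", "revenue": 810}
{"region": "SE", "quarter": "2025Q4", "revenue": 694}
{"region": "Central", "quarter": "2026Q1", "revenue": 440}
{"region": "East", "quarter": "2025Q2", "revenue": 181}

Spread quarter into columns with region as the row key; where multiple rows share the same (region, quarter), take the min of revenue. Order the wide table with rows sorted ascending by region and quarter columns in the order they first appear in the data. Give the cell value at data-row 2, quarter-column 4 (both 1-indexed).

With rows sorted ascending by region, row 2 is region=East. quarter columns in first-appearance order: 2025Q4, 2025Q1, 2025Q3, 2026Q1, 2025Q2; column 4 is 2026Q1.
Long rows with region=East, quarter=2026Q1: min(955, 460) = 460.

460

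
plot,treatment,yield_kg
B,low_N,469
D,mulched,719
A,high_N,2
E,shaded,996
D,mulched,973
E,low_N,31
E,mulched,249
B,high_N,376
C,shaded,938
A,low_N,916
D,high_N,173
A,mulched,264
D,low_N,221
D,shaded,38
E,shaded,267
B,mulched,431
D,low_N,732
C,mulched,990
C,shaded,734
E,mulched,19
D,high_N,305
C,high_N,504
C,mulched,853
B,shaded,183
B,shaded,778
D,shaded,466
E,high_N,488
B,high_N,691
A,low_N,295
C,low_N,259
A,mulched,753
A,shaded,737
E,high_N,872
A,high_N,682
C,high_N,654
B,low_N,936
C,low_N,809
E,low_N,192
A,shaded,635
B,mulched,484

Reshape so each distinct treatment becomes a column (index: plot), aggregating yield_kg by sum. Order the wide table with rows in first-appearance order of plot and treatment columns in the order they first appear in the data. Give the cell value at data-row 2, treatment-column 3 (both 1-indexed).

478

With rows in first-appearance order of plot, row 2 is plot=D. treatment columns in first-appearance order: low_N, mulched, high_N, shaded; column 3 is high_N.
Long rows with plot=D, treatment=high_N: 173 + 305 = 478.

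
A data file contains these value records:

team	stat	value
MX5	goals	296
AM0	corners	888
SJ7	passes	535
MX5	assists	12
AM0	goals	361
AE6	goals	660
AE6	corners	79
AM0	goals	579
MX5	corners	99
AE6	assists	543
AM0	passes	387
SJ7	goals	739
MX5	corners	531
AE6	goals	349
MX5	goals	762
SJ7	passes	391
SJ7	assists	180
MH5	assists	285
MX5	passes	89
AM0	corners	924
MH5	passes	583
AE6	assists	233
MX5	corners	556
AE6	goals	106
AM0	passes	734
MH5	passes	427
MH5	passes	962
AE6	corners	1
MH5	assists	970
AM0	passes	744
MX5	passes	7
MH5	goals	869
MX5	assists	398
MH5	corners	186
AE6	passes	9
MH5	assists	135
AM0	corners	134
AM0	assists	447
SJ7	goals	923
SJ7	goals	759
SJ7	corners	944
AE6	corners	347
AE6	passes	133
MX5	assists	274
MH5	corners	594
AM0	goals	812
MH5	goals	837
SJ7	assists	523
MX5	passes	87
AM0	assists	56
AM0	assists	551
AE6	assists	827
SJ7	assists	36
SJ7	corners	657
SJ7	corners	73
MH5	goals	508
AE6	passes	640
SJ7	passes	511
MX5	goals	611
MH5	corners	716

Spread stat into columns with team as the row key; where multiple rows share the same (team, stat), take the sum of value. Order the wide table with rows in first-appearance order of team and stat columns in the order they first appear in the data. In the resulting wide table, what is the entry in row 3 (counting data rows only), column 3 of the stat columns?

1437

With rows in first-appearance order of team, row 3 is team=SJ7. stat columns in first-appearance order: goals, corners, passes, assists; column 3 is passes.
Long rows with team=SJ7, stat=passes: 535 + 391 + 511 = 1437.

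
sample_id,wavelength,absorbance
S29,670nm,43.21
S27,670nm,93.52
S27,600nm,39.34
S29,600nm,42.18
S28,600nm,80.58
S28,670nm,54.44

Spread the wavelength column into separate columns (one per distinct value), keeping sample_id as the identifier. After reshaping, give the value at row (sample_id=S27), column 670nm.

93.52

Wide layout: rows indexed by sample_id, columns are the 2 distinct wavelength values (670nm, 600nm).
Cell (sample_id=S27, wavelength=670nm) draws from the long row where sample_id=S27 and wavelength=670nm, which has absorbance=93.52.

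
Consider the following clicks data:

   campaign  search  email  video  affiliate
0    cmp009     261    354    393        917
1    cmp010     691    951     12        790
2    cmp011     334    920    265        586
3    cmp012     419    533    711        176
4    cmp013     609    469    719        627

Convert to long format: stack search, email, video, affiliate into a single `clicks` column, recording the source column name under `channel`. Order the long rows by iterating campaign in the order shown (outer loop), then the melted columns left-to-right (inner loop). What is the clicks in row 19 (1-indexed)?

20 rows total (5 × 4). Row 19: index ⌊(19-1)/4⌋ = 4 into campaign → cmp013; (19-1) mod 4 = 2 into the melted columns → video.
So row 19 is (cmp013, video, 719); clicks = 719.

719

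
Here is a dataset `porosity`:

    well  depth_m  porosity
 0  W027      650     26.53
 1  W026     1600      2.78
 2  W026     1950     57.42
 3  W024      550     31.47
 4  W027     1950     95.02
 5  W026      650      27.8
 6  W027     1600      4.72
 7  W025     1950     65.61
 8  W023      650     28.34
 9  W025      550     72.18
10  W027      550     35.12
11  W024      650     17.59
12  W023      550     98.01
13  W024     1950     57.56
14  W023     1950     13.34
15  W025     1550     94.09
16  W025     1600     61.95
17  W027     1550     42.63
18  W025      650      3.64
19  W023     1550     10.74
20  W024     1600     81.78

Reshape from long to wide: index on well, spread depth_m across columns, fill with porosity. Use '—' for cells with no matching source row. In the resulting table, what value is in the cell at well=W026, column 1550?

—

No long-format row has well=W026 and depth_m=1550, so the cell is —.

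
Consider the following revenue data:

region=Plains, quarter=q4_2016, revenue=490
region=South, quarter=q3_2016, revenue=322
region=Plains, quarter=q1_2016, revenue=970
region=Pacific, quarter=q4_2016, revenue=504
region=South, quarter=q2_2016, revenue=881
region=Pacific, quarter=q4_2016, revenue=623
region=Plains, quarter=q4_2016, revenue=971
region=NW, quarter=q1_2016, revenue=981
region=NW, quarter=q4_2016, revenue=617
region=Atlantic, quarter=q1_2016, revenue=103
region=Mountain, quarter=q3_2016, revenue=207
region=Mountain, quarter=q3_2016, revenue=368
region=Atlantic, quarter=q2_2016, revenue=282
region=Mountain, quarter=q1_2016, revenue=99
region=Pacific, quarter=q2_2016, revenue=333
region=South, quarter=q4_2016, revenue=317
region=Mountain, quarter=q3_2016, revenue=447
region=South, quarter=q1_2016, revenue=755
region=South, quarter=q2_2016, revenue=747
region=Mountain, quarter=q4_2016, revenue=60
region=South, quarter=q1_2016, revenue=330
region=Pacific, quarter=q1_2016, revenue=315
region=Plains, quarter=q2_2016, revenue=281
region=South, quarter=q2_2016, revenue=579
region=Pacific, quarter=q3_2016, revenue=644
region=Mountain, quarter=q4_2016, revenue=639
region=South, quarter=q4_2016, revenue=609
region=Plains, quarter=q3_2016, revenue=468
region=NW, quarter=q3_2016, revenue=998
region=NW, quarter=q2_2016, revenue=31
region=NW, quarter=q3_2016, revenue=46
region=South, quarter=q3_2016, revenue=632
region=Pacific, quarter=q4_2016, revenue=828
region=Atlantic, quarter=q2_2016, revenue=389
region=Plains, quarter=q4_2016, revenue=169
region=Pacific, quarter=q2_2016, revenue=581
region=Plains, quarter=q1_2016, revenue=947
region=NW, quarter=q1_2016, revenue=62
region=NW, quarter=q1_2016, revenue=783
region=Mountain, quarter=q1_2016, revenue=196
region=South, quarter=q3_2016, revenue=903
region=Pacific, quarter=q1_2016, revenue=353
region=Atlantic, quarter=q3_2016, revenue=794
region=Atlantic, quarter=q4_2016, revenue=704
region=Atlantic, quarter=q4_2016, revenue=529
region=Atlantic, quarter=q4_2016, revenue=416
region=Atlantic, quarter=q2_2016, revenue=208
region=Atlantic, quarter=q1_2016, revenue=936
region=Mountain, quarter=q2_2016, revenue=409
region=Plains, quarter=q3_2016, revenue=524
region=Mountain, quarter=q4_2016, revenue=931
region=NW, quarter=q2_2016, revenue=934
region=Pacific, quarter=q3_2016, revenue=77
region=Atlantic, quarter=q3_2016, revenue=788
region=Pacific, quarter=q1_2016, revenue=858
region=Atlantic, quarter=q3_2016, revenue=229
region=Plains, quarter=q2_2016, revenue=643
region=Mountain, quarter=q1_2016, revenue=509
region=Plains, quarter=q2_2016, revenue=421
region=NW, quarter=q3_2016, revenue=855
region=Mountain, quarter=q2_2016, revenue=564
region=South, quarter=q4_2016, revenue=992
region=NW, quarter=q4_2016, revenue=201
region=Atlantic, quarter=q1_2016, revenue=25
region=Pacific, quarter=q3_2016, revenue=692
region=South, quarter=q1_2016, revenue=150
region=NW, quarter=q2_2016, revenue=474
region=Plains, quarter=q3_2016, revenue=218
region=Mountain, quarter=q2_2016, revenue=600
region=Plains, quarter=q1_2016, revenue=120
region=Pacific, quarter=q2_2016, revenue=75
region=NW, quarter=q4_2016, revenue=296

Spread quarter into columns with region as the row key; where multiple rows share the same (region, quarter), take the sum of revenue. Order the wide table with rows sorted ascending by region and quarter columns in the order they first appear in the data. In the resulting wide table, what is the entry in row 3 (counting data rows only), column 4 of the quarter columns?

With rows sorted ascending by region, row 3 is region=NW. quarter columns in first-appearance order: q4_2016, q3_2016, q1_2016, q2_2016; column 4 is q2_2016.
Long rows with region=NW, quarter=q2_2016: 31 + 934 + 474 = 1439.

1439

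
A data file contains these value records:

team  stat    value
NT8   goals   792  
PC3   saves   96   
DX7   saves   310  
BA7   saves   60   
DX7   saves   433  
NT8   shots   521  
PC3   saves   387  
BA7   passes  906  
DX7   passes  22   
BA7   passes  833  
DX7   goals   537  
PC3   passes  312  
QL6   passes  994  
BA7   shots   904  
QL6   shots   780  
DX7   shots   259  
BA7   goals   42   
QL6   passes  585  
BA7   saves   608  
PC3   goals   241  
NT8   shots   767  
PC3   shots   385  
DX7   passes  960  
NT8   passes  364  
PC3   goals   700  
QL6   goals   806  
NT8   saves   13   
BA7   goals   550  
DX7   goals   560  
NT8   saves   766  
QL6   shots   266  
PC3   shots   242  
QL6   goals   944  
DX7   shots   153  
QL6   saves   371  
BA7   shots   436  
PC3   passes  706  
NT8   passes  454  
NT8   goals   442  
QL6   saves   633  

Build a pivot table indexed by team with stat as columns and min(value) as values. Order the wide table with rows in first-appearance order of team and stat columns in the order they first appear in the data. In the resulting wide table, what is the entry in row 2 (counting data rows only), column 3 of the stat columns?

242

With rows in first-appearance order of team, row 2 is team=PC3. stat columns in first-appearance order: goals, saves, shots, passes; column 3 is shots.
Long rows with team=PC3, stat=shots: min(385, 242) = 242.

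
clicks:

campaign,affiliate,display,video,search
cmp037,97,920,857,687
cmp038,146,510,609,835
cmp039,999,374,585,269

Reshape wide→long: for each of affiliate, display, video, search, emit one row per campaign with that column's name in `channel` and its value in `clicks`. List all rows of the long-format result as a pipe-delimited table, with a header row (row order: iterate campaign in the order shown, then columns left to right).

Each (campaign, column) pair becomes one row: 3 × 4 = 12 rows.
For example, (cmp037, affiliate) → clicks=97.

| campaign | channel | clicks |
| cmp037 | affiliate | 97 |
| cmp037 | display | 920 |
| cmp037 | video | 857 |
| cmp037 | search | 687 |
| cmp038 | affiliate | 146 |
| cmp038 | display | 510 |
| cmp038 | video | 609 |
| cmp038 | search | 835 |
| cmp039 | affiliate | 999 |
| cmp039 | display | 374 |
| cmp039 | video | 585 |
| cmp039 | search | 269 |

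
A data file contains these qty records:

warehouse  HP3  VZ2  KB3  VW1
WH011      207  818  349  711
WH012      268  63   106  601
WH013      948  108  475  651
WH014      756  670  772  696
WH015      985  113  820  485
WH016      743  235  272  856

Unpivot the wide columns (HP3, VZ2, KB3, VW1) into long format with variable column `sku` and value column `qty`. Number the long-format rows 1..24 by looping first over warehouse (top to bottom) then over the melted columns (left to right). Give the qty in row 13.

24 rows total (6 × 4). Row 13: index ⌊(13-1)/4⌋ = 3 into warehouse → WH014; (13-1) mod 4 = 0 into the melted columns → HP3.
So row 13 is (WH014, HP3, 756); qty = 756.

756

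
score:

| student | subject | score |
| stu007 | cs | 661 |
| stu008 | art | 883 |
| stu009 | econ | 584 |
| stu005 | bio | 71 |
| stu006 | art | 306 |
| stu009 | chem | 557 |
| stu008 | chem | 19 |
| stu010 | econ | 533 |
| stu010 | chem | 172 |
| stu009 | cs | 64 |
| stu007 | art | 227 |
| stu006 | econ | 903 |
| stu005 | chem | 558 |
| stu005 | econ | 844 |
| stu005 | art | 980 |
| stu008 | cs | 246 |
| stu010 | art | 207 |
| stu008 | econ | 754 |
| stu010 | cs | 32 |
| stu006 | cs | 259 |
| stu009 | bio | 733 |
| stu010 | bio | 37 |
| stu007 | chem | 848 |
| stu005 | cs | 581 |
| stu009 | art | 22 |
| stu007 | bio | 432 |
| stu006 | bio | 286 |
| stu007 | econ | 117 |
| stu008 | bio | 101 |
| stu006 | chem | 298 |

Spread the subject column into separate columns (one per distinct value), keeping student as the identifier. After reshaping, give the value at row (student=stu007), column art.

227

Wide layout: rows indexed by student, columns are the 5 distinct subject values (cs, art, econ, bio, chem).
Cell (student=stu007, subject=art) draws from the long row where student=stu007 and subject=art, which has score=227.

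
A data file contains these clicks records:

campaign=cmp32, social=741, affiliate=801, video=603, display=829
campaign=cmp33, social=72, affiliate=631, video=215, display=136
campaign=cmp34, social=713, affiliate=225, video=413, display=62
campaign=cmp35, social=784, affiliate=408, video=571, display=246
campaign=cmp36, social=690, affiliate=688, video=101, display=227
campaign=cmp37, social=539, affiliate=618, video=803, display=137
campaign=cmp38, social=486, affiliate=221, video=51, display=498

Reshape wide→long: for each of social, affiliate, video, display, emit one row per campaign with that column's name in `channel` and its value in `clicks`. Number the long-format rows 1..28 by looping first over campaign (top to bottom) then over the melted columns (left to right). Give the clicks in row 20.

28 rows total (7 × 4). Row 20: index ⌊(20-1)/4⌋ = 4 into campaign → cmp36; (20-1) mod 4 = 3 into the melted columns → display.
So row 20 is (cmp36, display, 227); clicks = 227.

227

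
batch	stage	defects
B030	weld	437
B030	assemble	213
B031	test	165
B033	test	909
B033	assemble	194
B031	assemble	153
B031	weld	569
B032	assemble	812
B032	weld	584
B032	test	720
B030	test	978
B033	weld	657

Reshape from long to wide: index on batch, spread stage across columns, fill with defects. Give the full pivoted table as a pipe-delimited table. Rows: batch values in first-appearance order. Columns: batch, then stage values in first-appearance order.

Columns: batch plus the 3 distinct stage values (weld, assemble, test).
For example, row B030 column weld takes defects=437 from the long row (B030, weld).

| batch | weld | assemble | test |
| B030 | 437 | 213 | 978 |
| B031 | 569 | 153 | 165 |
| B033 | 657 | 194 | 909 |
| B032 | 584 | 812 | 720 |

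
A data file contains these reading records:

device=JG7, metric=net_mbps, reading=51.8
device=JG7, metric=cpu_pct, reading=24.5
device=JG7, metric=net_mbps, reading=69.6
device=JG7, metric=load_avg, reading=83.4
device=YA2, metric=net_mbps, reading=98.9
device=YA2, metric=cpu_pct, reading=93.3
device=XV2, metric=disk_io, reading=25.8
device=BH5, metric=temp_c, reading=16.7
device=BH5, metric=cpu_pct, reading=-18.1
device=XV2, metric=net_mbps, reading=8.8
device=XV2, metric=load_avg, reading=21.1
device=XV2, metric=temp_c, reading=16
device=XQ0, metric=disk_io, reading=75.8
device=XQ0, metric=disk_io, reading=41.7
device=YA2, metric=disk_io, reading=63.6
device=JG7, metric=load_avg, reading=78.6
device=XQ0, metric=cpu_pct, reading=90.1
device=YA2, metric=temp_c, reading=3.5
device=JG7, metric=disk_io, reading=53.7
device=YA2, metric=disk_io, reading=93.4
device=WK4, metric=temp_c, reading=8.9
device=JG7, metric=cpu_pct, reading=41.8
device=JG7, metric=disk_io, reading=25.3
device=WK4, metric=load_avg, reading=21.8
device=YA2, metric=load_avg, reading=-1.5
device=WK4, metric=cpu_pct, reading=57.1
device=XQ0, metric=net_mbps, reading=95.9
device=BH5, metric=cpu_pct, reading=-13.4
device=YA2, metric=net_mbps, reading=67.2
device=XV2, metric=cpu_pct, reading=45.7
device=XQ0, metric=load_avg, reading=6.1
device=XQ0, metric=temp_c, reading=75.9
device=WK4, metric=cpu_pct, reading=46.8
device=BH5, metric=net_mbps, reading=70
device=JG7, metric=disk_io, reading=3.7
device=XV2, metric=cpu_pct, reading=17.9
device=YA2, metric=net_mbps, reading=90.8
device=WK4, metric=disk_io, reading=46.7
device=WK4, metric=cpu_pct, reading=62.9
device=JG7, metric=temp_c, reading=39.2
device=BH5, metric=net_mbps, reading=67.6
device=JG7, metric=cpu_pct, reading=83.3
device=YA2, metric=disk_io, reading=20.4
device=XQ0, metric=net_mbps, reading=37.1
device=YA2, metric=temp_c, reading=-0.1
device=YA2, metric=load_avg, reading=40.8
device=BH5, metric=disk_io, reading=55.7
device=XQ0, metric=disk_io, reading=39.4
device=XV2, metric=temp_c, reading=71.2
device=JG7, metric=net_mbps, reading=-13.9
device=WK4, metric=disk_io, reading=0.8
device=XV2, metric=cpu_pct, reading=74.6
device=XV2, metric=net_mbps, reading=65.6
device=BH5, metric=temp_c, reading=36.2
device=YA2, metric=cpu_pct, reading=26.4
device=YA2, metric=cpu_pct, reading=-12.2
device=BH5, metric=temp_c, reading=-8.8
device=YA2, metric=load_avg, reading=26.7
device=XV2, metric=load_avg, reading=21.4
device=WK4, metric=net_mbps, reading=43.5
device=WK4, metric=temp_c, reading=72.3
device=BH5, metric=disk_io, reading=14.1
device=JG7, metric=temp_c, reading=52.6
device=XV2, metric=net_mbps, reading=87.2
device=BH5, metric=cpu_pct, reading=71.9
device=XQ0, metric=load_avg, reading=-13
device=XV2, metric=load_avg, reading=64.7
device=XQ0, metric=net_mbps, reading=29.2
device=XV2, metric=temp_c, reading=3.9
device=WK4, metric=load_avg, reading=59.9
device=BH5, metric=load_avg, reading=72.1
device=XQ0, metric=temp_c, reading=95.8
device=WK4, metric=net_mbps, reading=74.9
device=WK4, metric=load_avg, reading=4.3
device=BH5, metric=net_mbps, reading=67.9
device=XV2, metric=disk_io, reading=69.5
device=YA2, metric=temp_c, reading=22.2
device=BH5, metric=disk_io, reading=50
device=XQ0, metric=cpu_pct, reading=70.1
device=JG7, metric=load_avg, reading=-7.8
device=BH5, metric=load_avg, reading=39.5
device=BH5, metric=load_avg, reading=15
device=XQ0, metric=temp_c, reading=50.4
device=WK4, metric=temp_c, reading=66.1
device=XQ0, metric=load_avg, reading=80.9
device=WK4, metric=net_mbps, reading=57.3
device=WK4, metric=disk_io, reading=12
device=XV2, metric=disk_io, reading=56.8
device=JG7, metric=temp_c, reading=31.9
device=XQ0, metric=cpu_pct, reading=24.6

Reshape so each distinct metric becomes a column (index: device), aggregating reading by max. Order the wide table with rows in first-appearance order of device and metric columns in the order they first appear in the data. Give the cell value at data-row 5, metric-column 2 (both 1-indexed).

With rows in first-appearance order of device, row 5 is device=XQ0. metric columns in first-appearance order: net_mbps, cpu_pct, load_avg, disk_io, temp_c; column 2 is cpu_pct.
Long rows with device=XQ0, metric=cpu_pct: max(90.1, 70.1, 24.6) = 90.1.

90.1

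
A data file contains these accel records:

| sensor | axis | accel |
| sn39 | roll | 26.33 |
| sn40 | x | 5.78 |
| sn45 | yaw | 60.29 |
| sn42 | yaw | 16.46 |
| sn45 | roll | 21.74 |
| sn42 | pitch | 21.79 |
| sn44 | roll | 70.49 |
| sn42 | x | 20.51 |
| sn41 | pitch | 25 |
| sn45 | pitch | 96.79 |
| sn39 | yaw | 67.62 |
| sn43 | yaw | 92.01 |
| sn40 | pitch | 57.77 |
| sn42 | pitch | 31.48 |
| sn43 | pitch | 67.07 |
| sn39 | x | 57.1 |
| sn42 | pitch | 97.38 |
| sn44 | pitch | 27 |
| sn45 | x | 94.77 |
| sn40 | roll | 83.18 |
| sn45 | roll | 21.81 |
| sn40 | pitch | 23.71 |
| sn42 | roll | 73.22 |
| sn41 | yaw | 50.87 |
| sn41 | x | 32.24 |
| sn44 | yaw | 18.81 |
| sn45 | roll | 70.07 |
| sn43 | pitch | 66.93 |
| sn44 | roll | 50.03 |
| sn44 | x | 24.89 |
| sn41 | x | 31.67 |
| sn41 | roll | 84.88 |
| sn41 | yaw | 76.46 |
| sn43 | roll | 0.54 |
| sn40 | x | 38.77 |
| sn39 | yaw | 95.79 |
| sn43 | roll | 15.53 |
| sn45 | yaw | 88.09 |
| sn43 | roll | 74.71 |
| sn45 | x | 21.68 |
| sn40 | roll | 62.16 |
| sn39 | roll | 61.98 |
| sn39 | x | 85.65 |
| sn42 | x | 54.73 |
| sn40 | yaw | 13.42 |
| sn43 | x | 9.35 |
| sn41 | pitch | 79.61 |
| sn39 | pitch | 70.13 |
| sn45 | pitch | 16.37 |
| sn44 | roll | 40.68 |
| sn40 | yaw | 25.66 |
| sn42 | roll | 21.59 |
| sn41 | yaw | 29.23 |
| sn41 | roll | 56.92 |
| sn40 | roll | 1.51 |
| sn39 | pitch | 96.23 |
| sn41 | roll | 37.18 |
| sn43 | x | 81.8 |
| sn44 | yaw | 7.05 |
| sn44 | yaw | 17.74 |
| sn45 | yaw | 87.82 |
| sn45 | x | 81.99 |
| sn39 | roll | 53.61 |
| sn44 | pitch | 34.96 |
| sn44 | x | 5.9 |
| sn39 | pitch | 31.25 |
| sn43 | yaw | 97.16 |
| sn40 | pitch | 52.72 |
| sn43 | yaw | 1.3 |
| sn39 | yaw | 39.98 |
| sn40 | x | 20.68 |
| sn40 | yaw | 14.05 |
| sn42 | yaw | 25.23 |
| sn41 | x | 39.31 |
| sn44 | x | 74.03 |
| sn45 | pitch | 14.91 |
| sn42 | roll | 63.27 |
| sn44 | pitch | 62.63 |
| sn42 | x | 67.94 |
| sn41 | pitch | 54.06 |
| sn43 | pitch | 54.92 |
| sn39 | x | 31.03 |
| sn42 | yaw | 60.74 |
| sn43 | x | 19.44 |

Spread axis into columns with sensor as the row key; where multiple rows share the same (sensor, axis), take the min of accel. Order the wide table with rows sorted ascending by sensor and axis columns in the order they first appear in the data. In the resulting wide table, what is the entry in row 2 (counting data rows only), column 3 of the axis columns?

With rows sorted ascending by sensor, row 2 is sensor=sn40. axis columns in first-appearance order: roll, x, yaw, pitch; column 3 is yaw.
Long rows with sensor=sn40, axis=yaw: min(13.42, 25.66, 14.05) = 13.42.

13.42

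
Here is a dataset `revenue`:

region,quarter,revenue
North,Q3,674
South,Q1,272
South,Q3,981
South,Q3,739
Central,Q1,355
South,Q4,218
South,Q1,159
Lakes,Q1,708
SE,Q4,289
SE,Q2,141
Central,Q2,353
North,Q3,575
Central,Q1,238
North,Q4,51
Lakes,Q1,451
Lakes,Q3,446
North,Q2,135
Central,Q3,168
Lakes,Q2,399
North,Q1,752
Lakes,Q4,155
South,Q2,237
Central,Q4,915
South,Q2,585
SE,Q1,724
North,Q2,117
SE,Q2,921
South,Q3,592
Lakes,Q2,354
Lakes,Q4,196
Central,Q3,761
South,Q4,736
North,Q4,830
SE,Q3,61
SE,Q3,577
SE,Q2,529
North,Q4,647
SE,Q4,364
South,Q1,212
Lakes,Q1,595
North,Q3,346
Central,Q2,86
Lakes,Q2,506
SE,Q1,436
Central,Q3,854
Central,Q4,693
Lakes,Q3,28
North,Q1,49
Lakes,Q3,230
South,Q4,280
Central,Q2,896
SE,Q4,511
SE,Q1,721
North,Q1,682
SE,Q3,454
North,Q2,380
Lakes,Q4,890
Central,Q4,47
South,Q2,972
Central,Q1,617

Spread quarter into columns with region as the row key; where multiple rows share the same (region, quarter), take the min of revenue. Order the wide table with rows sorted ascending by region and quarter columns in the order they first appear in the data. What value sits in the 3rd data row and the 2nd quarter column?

With rows sorted ascending by region, row 3 is region=North. quarter columns in first-appearance order: Q3, Q1, Q4, Q2; column 2 is Q1.
Long rows with region=North, quarter=Q1: min(752, 49, 682) = 49.

49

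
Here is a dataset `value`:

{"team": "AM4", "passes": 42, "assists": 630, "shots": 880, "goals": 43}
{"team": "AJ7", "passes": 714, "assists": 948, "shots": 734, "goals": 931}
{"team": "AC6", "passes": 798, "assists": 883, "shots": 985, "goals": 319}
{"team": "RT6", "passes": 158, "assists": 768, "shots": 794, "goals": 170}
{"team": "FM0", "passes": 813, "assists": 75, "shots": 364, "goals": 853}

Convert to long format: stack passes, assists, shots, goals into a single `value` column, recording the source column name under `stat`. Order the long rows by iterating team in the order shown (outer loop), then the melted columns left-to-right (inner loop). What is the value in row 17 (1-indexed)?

20 rows total (5 × 4). Row 17: index ⌊(17-1)/4⌋ = 4 into team → FM0; (17-1) mod 4 = 0 into the melted columns → passes.
So row 17 is (FM0, passes, 813); value = 813.

813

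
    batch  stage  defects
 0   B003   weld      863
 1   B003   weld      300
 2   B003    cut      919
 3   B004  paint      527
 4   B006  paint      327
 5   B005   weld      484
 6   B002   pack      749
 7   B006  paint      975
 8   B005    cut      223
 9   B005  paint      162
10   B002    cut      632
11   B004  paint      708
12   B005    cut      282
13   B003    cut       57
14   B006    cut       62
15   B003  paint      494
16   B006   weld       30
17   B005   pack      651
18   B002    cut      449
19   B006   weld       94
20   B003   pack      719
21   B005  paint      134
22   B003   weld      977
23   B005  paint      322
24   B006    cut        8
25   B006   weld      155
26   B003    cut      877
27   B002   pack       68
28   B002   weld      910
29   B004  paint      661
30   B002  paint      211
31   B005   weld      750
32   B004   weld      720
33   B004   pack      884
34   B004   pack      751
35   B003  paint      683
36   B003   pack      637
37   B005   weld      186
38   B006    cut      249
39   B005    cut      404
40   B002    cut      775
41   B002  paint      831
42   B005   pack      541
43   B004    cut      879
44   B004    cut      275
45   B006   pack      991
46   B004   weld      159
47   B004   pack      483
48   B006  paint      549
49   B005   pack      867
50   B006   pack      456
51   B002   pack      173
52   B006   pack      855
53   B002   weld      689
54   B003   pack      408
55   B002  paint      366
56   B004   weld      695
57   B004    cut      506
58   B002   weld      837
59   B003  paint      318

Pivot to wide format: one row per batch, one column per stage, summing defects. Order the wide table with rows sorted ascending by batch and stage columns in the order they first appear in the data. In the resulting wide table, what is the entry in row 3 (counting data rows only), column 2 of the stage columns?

With rows sorted ascending by batch, row 3 is batch=B004. stage columns in first-appearance order: weld, cut, paint, pack; column 2 is cut.
Long rows with batch=B004, stage=cut: 879 + 275 + 506 = 1660.

1660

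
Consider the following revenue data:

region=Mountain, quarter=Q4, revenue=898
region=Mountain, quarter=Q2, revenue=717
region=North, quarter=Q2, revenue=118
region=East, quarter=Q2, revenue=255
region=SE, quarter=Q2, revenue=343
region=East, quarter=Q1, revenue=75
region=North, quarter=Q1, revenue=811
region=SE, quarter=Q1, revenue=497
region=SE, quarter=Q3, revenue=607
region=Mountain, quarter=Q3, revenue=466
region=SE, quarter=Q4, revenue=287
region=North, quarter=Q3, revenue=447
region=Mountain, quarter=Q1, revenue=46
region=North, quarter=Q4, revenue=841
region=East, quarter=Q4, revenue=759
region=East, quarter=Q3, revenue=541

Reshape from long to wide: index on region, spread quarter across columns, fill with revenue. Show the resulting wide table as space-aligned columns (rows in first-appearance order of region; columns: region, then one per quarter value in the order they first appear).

region    Q4   Q2   Q1   Q3 
Mountain  898  717  46   466
North     841  118  811  447
East      759  255  75   541
SE        287  343  497  607

Columns: region plus the 4 distinct quarter values (Q4, Q2, Q1, Q3).
For example, row Mountain column Q4 takes revenue=898 from the long row (Mountain, Q4).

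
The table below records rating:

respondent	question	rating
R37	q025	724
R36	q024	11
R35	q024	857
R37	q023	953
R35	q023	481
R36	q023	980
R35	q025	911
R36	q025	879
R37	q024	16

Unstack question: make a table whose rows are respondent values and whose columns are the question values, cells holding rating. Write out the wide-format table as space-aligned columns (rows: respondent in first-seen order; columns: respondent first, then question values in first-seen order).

Columns: respondent plus the 3 distinct question values (q025, q024, q023).
For example, row R37 column q025 takes rating=724 from the long row (R37, q025).

respondent  q025  q024  q023
R37         724   16    953 
R36         879   11    980 
R35         911   857   481 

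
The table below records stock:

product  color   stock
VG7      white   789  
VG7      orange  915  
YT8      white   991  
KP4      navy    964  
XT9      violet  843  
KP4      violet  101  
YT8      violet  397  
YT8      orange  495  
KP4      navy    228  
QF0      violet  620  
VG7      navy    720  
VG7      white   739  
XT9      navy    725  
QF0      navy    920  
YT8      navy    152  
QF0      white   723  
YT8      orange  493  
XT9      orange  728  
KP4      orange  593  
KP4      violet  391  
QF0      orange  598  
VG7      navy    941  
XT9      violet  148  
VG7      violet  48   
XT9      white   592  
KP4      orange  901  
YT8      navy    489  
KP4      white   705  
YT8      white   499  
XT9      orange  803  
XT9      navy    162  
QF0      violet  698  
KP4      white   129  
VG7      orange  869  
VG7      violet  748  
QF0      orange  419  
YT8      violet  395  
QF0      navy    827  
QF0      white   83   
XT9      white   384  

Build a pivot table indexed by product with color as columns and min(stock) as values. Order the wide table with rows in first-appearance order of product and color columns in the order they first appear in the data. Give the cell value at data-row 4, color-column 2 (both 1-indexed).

728

With rows in first-appearance order of product, row 4 is product=XT9. color columns in first-appearance order: white, orange, navy, violet; column 2 is orange.
Long rows with product=XT9, color=orange: min(728, 803) = 728.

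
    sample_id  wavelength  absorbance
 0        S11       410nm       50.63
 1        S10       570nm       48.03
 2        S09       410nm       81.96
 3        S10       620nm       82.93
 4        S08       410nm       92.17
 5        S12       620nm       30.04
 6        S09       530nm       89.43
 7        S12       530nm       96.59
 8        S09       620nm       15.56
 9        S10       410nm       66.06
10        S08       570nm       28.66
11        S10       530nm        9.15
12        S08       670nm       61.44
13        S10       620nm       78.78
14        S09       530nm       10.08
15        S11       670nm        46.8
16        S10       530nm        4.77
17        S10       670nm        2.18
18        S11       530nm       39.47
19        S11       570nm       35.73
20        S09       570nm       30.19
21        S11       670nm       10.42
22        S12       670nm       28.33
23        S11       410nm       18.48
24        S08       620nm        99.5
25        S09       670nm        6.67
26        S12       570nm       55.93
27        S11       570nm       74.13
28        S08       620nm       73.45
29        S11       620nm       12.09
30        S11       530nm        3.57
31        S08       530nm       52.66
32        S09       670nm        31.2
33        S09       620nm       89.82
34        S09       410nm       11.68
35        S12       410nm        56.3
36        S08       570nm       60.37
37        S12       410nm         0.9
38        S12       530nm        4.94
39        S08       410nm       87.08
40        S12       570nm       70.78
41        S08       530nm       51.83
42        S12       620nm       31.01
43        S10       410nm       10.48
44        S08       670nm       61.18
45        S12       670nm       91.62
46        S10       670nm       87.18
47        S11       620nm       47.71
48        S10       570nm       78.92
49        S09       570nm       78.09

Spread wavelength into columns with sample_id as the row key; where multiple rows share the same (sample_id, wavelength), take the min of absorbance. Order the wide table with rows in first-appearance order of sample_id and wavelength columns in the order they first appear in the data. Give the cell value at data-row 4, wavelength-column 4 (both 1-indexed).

With rows in first-appearance order of sample_id, row 4 is sample_id=S08. wavelength columns in first-appearance order: 410nm, 570nm, 620nm, 530nm, 670nm; column 4 is 530nm.
Long rows with sample_id=S08, wavelength=530nm: min(52.66, 51.83) = 51.83.

51.83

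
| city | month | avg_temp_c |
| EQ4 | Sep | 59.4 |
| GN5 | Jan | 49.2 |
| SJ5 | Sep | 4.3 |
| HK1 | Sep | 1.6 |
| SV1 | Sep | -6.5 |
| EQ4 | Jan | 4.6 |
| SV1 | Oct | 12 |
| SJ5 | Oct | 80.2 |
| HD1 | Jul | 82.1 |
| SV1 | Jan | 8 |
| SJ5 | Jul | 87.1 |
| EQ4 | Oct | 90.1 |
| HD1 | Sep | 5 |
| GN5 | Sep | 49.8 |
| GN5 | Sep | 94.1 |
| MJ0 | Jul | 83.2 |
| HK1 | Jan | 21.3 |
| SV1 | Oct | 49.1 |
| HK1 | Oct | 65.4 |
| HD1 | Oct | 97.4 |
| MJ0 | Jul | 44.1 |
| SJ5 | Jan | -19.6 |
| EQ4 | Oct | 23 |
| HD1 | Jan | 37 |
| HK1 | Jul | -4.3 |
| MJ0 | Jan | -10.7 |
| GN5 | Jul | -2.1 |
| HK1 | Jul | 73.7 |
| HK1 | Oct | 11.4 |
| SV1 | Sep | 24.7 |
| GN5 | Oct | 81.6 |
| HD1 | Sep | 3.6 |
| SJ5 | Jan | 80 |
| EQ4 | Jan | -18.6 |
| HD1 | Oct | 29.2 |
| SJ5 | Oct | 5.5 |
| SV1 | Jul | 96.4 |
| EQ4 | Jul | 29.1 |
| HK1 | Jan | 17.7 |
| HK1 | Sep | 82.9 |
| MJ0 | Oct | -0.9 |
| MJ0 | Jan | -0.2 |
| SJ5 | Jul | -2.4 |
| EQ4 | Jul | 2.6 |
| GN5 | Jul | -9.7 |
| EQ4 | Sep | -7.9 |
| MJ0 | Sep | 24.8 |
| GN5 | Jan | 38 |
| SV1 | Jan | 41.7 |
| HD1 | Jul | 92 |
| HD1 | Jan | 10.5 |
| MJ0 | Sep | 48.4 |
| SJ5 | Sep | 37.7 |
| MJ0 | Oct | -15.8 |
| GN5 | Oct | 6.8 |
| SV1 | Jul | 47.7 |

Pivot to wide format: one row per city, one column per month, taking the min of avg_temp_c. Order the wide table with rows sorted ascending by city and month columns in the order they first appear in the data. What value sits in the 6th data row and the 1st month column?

4.3

With rows sorted ascending by city, row 6 is city=SJ5. month columns in first-appearance order: Sep, Jan, Oct, Jul; column 1 is Sep.
Long rows with city=SJ5, month=Sep: min(4.3, 37.7) = 4.3.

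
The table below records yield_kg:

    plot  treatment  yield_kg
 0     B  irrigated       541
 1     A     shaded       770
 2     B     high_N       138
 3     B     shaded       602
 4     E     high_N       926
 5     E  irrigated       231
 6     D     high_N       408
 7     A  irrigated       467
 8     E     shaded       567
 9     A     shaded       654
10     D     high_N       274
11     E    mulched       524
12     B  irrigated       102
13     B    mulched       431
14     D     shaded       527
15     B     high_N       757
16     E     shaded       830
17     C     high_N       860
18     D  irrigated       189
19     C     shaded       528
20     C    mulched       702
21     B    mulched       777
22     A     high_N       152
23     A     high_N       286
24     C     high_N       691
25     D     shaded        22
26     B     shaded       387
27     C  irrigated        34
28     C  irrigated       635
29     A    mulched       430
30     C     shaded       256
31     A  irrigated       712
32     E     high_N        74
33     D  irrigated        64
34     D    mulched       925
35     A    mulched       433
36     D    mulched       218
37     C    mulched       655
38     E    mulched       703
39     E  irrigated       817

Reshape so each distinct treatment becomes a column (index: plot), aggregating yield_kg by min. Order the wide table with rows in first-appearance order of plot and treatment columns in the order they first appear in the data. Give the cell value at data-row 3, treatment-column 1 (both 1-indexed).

231

With rows in first-appearance order of plot, row 3 is plot=E. treatment columns in first-appearance order: irrigated, shaded, high_N, mulched; column 1 is irrigated.
Long rows with plot=E, treatment=irrigated: min(231, 817) = 231.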